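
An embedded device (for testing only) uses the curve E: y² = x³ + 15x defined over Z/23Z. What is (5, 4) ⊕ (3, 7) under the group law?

(5, 4) + (3, 7). λ = (7 - 4)/(3 - 5) ≡ 3/21 mod 23. 21⁻¹ ≡ 11 (mod 23) since 21·11 = 231 ≡ 1, so λ ≡ 10.
  x = λ² - 5 - 3 = 100 - 8 ≡ 0; y = λ·(5 - 0) - 4 ≡ 0. → (0, 0)

(0, 0)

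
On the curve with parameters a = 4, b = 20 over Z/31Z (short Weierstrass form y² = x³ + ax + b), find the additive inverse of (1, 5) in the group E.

-(1, 5) = (1, -5 mod 31) = (1, 26).

(1, 26)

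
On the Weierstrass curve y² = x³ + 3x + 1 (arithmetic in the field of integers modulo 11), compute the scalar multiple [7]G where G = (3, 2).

Repeated addition: build up to 7G.
2G: tangent at (3, 2): λ = (3·3² + 3)/(2·2) ≡ 8/4. 4⁻¹ ≡ 3 (mod 11) since 4·3 = 12 ≡ 1, so λ ≡ 8·3 ≡ 2.
  x = λ² - 3 - 3 = 4 - 6 ≡ 9; y = λ·(3 - 9) - 2 ≡ 8. → (9, 8)
3G: (9, 8) + (3, 2). λ = (2 - 8)/(3 - 9) ≡ 5/5 mod 11. 5⁻¹ ≡ 9 (mod 11), so λ ≡ 1.
  x = λ² - 9 - 3 = 1 - 12 ≡ 0; y = λ·(9 - 0) - 8 ≡ 1. → (0, 1)
4G: (0, 1) + (3, 2). λ = (2 - 1)/(3 - 0) ≡ 1/3 mod 11. 3⁻¹ ≡ 4 (mod 11), so λ ≡ 4.
  x = λ² - 0 - 3 = 16 - 3 ≡ 2; y = λ·(0 - 2) - 1 ≡ 2. → (2, 2)
5G: (2, 2) + (3, 2). λ = (2 - 2)/(3 - 2) ≡ 0/1 mod 11. 1⁻¹ ≡ 1 (mod 11) since 1·1 = 1 ≡ 1, so λ ≡ 0.
  x = λ² - 2 - 3 = 0 - 5 ≡ 6; y = λ·(2 - 6) - 2 ≡ 9. → (6, 9)
6G: (6, 9) + (3, 2). λ = (2 - 9)/(3 - 6) ≡ 4/8 mod 11. 8⁻¹ ≡ 7 (mod 11), so λ ≡ 6.
  x = λ² - 6 - 3 = 36 - 9 ≡ 5; y = λ·(6 - 5) - 9 ≡ 8. → (5, 8)
7G: (5, 8) + (3, 2). λ = (2 - 8)/(3 - 5) ≡ 5/9 mod 11. 9⁻¹ ≡ 5 (mod 11), so λ ≡ 3.
  x = λ² - 5 - 3 = 9 - 8 ≡ 1; y = λ·(5 - 1) - 8 ≡ 4. → (1, 4)

(1, 4)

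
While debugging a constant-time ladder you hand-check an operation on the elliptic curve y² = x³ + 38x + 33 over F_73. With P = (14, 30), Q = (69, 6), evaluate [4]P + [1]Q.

(15, 6)

First 4P:
Double-and-add on 4 = (100)₂. Start with P = (14, 30) for the leading 1-bit.
double: tangent at (14, 30): λ = (3·14² + 38)/(2·30) ≡ 42/60. 60⁻¹ ≡ 28 (mod 73), so λ ≡ 42·28 ≡ 8.
  x = λ² - 14 - 14 = 64 - 28 ≡ 36; y = λ·(14 - 36) - 30 ≡ 13. → (36, 13)
double: tangent at (36, 13): λ = (3·36² + 38)/(2·13) ≡ 57/26. 26⁻¹ ≡ 59 (mod 73) since 26·59 = 1534 ≡ 1, so λ ≡ 57·59 ≡ 5.
  x = λ² - 36 - 36 = 25 - 72 ≡ 26; y = λ·(36 - 26) - 13 ≡ 37. → (26, 37)
4P = (26, 37).
Finally 4P + Q:
(26, 37) + (69, 6). λ = (6 - 37)/(69 - 26) ≡ 42/43 mod 73. 43⁻¹ ≡ 17 (mod 73), so λ ≡ 57.
  x = λ² - 26 - 69 = 3249 - 95 ≡ 15; y = λ·(26 - 15) - 37 ≡ 6. → (15, 6)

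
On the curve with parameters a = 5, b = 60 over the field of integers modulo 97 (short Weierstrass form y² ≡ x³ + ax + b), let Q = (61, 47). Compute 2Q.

(80, 3)

tangent at (61, 47): λ = (3·61² + 5)/(2·47) ≡ 13/94. 94⁻¹ ≡ 32 (mod 97) since 94·32 = 3008 ≡ 1, so λ ≡ 13·32 ≡ 28.
  x = λ² - 61 - 61 = 784 - 122 ≡ 80; y = λ·(61 - 80) - 47 ≡ 3. → (80, 3)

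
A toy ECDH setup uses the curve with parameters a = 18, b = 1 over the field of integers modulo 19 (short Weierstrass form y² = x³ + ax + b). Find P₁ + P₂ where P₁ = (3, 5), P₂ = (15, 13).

(12, 8)

(3, 5) + (15, 13). λ = (13 - 5)/(15 - 3) ≡ 8/12 mod 19. 12⁻¹ ≡ 8 (mod 19) since 12·8 = 96 ≡ 1, so λ ≡ 7.
  x = λ² - 3 - 15 = 49 - 18 ≡ 12; y = λ·(3 - 12) - 5 ≡ 8. → (12, 8)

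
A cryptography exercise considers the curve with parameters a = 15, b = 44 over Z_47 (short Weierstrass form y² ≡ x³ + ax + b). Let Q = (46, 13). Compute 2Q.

tangent at (46, 13): λ = (3·46² + 15)/(2·13) ≡ 18/26. 26⁻¹ ≡ 38 (mod 47), so λ ≡ 18·38 ≡ 26.
  x = λ² - 46 - 46 = 676 - 92 ≡ 20; y = λ·(46 - 20) - 13 ≡ 5. → (20, 5)

(20, 5)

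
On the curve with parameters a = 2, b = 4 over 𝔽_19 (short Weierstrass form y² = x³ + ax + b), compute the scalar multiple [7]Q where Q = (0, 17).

(17, 12)

Repeated addition: build up to 7Q.
2Q: tangent at (0, 17): λ = (3·0² + 2)/(2·17) ≡ 2/15. 15⁻¹ ≡ 14 (mod 19) since 15·14 = 210 ≡ 1, so λ ≡ 2·14 ≡ 9.
  x = λ² - 0 - 0 = 81 - 0 ≡ 5; y = λ·(0 - 5) - 17 ≡ 14. → (5, 14)
3Q: (5, 14) + (0, 17). λ = (17 - 14)/(0 - 5) ≡ 3/14 mod 19. 14⁻¹ ≡ 15 (mod 19), so λ ≡ 7.
  x = λ² - 5 - 0 = 49 - 5 ≡ 6; y = λ·(5 - 6) - 14 ≡ 17. → (6, 17)
4Q: (6, 17) + (0, 17). λ = (17 - 17)/(0 - 6) ≡ 0/13 mod 19. 13⁻¹ ≡ 3 (mod 19) since 13·3 = 39 ≡ 1, so λ ≡ 0.
  x = λ² - 6 - 0 = 0 - 6 ≡ 13; y = λ·(6 - 13) - 17 ≡ 2. → (13, 2)
5Q: (13, 2) + (0, 17). λ = (17 - 2)/(0 - 13) ≡ 15/6 mod 19. 6⁻¹ ≡ 16 (mod 19), so λ ≡ 12.
  x = λ² - 13 - 0 = 144 - 13 ≡ 17; y = λ·(13 - 17) - 2 ≡ 7. → (17, 7)
6Q: (17, 7) + (0, 17). λ = (17 - 7)/(0 - 17) ≡ 10/2 mod 19. 2⁻¹ ≡ 10 (mod 19), so λ ≡ 5.
  x = λ² - 17 - 0 = 25 - 17 ≡ 8; y = λ·(17 - 8) - 7 ≡ 0. → (8, 0)
7Q: (8, 0) + (0, 17). λ = (17 - 0)/(0 - 8) ≡ 17/11 mod 19. 11⁻¹ ≡ 7 (mod 19), so λ ≡ 5.
  x = λ² - 8 - 0 = 25 - 8 ≡ 17; y = λ·(8 - 17) - 0 ≡ 12. → (17, 12)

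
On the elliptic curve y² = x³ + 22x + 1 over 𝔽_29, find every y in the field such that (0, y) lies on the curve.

1, 28

x³ + 22x + 1 = 1 ≡ 1 (mod 29).
Square roots of 1 mod 29: 1 and 28 (since 1² = 1 ≡ 1).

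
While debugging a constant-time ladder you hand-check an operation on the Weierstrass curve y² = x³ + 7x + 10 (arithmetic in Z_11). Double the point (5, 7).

(5, 4)

tangent at (5, 7): λ = (3·5² + 7)/(2·7) ≡ 5/3. 3⁻¹ ≡ 4 (mod 11) since 3·4 = 12 ≡ 1, so λ ≡ 5·4 ≡ 9.
  x = λ² - 5 - 5 = 81 - 10 ≡ 5; y = λ·(5 - 5) - 7 ≡ 4. → (5, 4)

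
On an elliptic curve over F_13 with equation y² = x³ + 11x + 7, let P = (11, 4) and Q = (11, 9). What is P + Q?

The two points share x = 11 and their y-coordinates satisfy 4 + 9 ≡ 0 (mod 13), so they are inverses. Their sum is ∞.

O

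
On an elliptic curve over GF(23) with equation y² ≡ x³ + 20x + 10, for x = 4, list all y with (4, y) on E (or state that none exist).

4, 19

x³ + 20x + 10 = 154 ≡ 16 (mod 23).
Square roots of 16 mod 23: 4 and 19 (since 4² = 16 ≡ 16).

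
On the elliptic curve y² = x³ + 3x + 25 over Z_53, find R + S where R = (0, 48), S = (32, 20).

(11, 8)

(0, 48) + (32, 20). λ = (20 - 48)/(32 - 0) ≡ 25/32 mod 53. 32⁻¹ ≡ 5 (mod 53), so λ ≡ 19.
  x = λ² - 0 - 32 = 361 - 32 ≡ 11; y = λ·(0 - 11) - 48 ≡ 8. → (11, 8)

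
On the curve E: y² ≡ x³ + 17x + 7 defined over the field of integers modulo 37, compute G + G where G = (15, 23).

tangent at (15, 23): λ = (3·15² + 17)/(2·23) ≡ 26/9. 9⁻¹ ≡ 33 (mod 37) since 9·33 = 297 ≡ 1, so λ ≡ 26·33 ≡ 7.
  x = λ² - 15 - 15 = 49 - 30 ≡ 19; y = λ·(15 - 19) - 23 ≡ 23. → (19, 23)

(19, 23)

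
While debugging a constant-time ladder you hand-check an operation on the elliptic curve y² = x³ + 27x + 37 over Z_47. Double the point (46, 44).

(27, 2)

tangent at (46, 44): λ = (3·46² + 27)/(2·44) ≡ 30/41. 41⁻¹ ≡ 39 (mod 47), so λ ≡ 30·39 ≡ 42.
  x = λ² - 46 - 46 = 1764 - 92 ≡ 27; y = λ·(46 - 27) - 44 ≡ 2. → (27, 2)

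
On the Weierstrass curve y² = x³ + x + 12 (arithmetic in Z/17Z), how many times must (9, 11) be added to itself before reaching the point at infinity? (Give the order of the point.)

5

2P: tangent at (9, 11): λ = (3·9² + 1)/(2·11) ≡ 6/5. 5⁻¹ ≡ 7 (mod 17), so λ ≡ 6·7 ≡ 8.
  x = λ² - 9 - 9 = 64 - 18 ≡ 12; y = λ·(9 - 12) - 11 ≡ 16. → (12, 16)
3P: (12, 16) + (9, 11). λ = (11 - 16)/(9 - 12) ≡ 12/14 mod 17. 14⁻¹ ≡ 11 (mod 17) since 14·11 = 154 ≡ 1, so λ ≡ 13.
  x = λ² - 12 - 9 = 169 - 21 ≡ 12; y = λ·(12 - 12) - 16 ≡ 1. → (12, 1)
4P: (12, 1) + (9, 11). λ = (11 - 1)/(9 - 12) ≡ 10/14 mod 17. 14⁻¹ ≡ 11 (mod 17), so λ ≡ 8.
  x = λ² - 12 - 9 = 64 - 21 ≡ 9; y = λ·(12 - 9) - 1 ≡ 6. → (9, 6)
5P: (9, 6) + (9, 11): same x and y₁ ≡ -y₂, so the sum is the point at infinity.
5P = the point at infinity, so the order is 5.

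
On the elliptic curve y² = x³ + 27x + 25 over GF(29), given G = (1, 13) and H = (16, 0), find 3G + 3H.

First 3G:
Repeated addition: build up to 3G.
2G: tangent at (1, 13): λ = (3·1² + 27)/(2·13) ≡ 1/26. 26⁻¹ ≡ 19 (mod 29), so λ ≡ 1·19 ≡ 19.
  x = λ² - 1 - 1 = 361 - 2 ≡ 11; y = λ·(1 - 11) - 13 ≡ 0. → (11, 0)
3G: (11, 0) + (1, 13). λ = (13 - 0)/(1 - 11) ≡ 13/19 mod 29. 19⁻¹ ≡ 26 (mod 29), so λ ≡ 19.
  x = λ² - 11 - 1 = 361 - 12 ≡ 1; y = λ·(11 - 1) - 0 ≡ 16. → (1, 16)
3G = (1, 16).
Next 3H:
Repeated addition: build up to 3H.
2H: (16, 0) + (16, 0): same x and y₁ ≡ -y₂, so the sum is O.
3H: O + (16, 0) = (16, 0) (identity).
3H = (16, 0).
Finally 3G + 3H:
(1, 16) + (16, 0). λ = (0 - 16)/(16 - 1) ≡ 13/15 mod 29. 15⁻¹ ≡ 2 (mod 29), so λ ≡ 26.
  x = λ² - 1 - 16 = 676 - 17 ≡ 21; y = λ·(1 - 21) - 16 ≡ 15. → (21, 15)

(21, 15)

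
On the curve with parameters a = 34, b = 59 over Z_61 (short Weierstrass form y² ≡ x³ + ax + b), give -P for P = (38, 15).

(38, 46)

-(38, 15) = (38, -15 mod 61) = (38, 46).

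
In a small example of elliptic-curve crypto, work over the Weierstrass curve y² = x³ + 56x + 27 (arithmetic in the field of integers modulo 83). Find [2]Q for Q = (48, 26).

tangent at (48, 26): λ = (3·48² + 56)/(2·26) ≡ 79/52. 52⁻¹ ≡ 8 (mod 83), so λ ≡ 79·8 ≡ 51.
  x = λ² - 48 - 48 = 2601 - 96 ≡ 15; y = λ·(48 - 15) - 26 ≡ 80. → (15, 80)

(15, 80)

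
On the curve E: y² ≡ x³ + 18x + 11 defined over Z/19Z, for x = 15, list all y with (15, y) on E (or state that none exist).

x³ + 18x + 11 = 3656 ≡ 8 (mod 19).
8 is a non-residue mod 19; no y exists.

none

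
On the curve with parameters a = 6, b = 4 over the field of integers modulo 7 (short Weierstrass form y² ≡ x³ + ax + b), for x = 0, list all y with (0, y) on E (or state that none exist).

x³ + 6x + 4 = 4 ≡ 4 (mod 7).
Square roots of 4 mod 7: 2 and 5 (since 2² = 4 ≡ 4).

2, 5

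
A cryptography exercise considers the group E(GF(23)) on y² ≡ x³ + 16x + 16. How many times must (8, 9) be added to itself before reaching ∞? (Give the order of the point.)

2P: tangent at (8, 9): λ = (3·8² + 16)/(2·9) ≡ 1/18. 18⁻¹ ≡ 9 (mod 23), so λ ≡ 1·9 ≡ 9.
  x = λ² - 8 - 8 = 81 - 16 ≡ 19; y = λ·(8 - 19) - 9 ≡ 7. → (19, 7)
3P: (19, 7) + (8, 9). λ = (9 - 7)/(8 - 19) ≡ 2/12 mod 23. 12⁻¹ ≡ 2 (mod 23), so λ ≡ 4.
  x = λ² - 19 - 8 = 16 - 27 ≡ 12; y = λ·(19 - 12) - 7 ≡ 21. → (12, 21)
4P: (12, 21) + (8, 9). λ = (9 - 21)/(8 - 12) ≡ 11/19 mod 23. 19⁻¹ ≡ 17 (mod 23), so λ ≡ 3.
  x = λ² - 12 - 8 = 9 - 20 ≡ 12; y = λ·(12 - 12) - 21 ≡ 2. → (12, 2)
5P: (12, 2) + (8, 9). λ = (9 - 2)/(8 - 12) ≡ 7/19 mod 23. 19⁻¹ ≡ 17 (mod 23), so λ ≡ 4.
  x = λ² - 12 - 8 = 16 - 20 ≡ 19; y = λ·(12 - 19) - 2 ≡ 16. → (19, 16)
6P: (19, 16) + (8, 9). λ = (9 - 16)/(8 - 19) ≡ 16/12 mod 23. 12⁻¹ ≡ 2 (mod 23) since 12·2 = 24 ≡ 1, so λ ≡ 9.
  x = λ² - 19 - 8 = 81 - 27 ≡ 8; y = λ·(19 - 8) - 16 ≡ 14. → (8, 14)
7P: (8, 14) + (8, 9): same x and y₁ ≡ -y₂, so the sum is ∞.
7P = ∞, so the order is 7.

7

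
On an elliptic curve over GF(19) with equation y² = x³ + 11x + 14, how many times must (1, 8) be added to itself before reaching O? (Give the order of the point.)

2P: tangent at (1, 8): λ = (3·1² + 11)/(2·8) ≡ 14/16. 16⁻¹ ≡ 6 (mod 19), so λ ≡ 14·6 ≡ 8.
  x = λ² - 1 - 1 = 64 - 2 ≡ 5; y = λ·(1 - 5) - 8 ≡ 17. → (5, 17)
3P: (5, 17) + (1, 8). λ = (8 - 17)/(1 - 5) ≡ 10/15 mod 19. 15⁻¹ ≡ 14 (mod 19), so λ ≡ 7.
  x = λ² - 5 - 1 = 49 - 6 ≡ 5; y = λ·(5 - 5) - 17 ≡ 2. → (5, 2)
4P: (5, 2) + (1, 8). λ = (8 - 2)/(1 - 5) ≡ 6/15 mod 19. 15⁻¹ ≡ 14 (mod 19), so λ ≡ 8.
  x = λ² - 5 - 1 = 64 - 6 ≡ 1; y = λ·(5 - 1) - 2 ≡ 11. → (1, 11)
5P: (1, 11) + (1, 8): same x and y₁ ≡ -y₂, so the sum is O.
5P = O, so the order is 5.

5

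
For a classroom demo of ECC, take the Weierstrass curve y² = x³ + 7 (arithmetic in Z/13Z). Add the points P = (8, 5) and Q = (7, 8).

(7, 5)

(8, 5) + (7, 8). λ = (8 - 5)/(7 - 8) ≡ 3/12 mod 13. 12⁻¹ ≡ 12 (mod 13), so λ ≡ 10.
  x = λ² - 8 - 7 = 100 - 15 ≡ 7; y = λ·(8 - 7) - 5 ≡ 5. → (7, 5)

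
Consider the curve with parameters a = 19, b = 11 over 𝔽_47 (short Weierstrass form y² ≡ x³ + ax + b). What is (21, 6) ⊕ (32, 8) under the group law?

(22, 28)

(21, 6) + (32, 8). λ = (8 - 6)/(32 - 21) ≡ 2/11 mod 47. 11⁻¹ ≡ 30 (mod 47), so λ ≡ 13.
  x = λ² - 21 - 32 = 169 - 53 ≡ 22; y = λ·(21 - 22) - 6 ≡ 28. → (22, 28)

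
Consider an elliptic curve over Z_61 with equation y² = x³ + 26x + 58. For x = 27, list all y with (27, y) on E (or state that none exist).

x³ + 26x + 58 = 20443 ≡ 8 (mod 61).
8 is a non-residue mod 61; no y exists.

none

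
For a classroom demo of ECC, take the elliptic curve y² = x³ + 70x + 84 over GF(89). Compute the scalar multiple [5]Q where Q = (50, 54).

Double-and-add on 5 = (101)₂. Start with Q = (50, 54) for the leading 1-bit.
double: tangent at (50, 54): λ = (3·50² + 70)/(2·54) ≡ 5/19. 19⁻¹ ≡ 75 (mod 89) since 19·75 = 1425 ≡ 1, so λ ≡ 5·75 ≡ 19.
  x = λ² - 50 - 50 = 361 - 100 ≡ 83; y = λ·(50 - 83) - 54 ≡ 31. → (83, 31)
double: tangent at (83, 31): λ = (3·83² + 70)/(2·31) ≡ 0/62. 62⁻¹ ≡ 56 (mod 89) since 62·56 = 3472 ≡ 1, so λ ≡ 0·56 ≡ 0.
  x = λ² - 83 - 83 = 0 - 166 ≡ 12; y = λ·(83 - 12) - 31 ≡ 58. → (12, 58)
add Q: (12, 58) + (50, 54). λ = (54 - 58)/(50 - 12) ≡ 85/38 mod 89. 38⁻¹ ≡ 82 (mod 89) since 38·82 = 3116 ≡ 1, so λ ≡ 28.
  x = λ² - 12 - 50 = 784 - 62 ≡ 10; y = λ·(12 - 10) - 58 ≡ 87. → (10, 87)

(10, 87)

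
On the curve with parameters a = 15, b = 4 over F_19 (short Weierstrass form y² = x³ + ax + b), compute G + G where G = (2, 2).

(0, 2)

tangent at (2, 2): λ = (3·2² + 15)/(2·2) ≡ 8/4. 4⁻¹ ≡ 5 (mod 19), so λ ≡ 8·5 ≡ 2.
  x = λ² - 2 - 2 = 4 - 4 ≡ 0; y = λ·(2 - 0) - 2 ≡ 2. → (0, 2)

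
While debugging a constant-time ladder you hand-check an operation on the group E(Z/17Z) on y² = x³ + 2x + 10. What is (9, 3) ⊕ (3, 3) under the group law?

(5, 14)

(9, 3) + (3, 3). λ = (3 - 3)/(3 - 9) ≡ 0/11 mod 17. 11⁻¹ ≡ 14 (mod 17) since 11·14 = 154 ≡ 1, so λ ≡ 0.
  x = λ² - 9 - 3 = 0 - 12 ≡ 5; y = λ·(9 - 5) - 3 ≡ 14. → (5, 14)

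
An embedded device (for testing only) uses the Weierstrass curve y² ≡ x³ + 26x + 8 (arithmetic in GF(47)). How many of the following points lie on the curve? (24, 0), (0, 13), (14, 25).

1

(24, 0): 0² ≡ 0, rhs ≡ 27 → off.
(0, 13): 13² ≡ 28, rhs ≡ 8 → off.
(14, 25): 25² ≡ 14, rhs ≡ 14 → on.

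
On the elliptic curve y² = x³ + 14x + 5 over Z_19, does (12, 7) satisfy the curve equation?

no

y² = 7² ≡ 11; x³ + 14x + 5 = 1901 ≡ 1 (mod 19). 11 ≠ 1.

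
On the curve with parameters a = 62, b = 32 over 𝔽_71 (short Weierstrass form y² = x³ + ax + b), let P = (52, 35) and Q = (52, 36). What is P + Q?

The two points share x = 52 and their y-coordinates satisfy 35 + 36 ≡ 0 (mod 71), so they are inverses. Their sum is the point at infinity.

O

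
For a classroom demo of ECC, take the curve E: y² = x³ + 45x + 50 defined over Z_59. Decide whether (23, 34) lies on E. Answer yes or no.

no

y² = 34² ≡ 35; x³ + 45x + 50 = 13252 ≡ 36 (mod 59). 35 ≠ 36.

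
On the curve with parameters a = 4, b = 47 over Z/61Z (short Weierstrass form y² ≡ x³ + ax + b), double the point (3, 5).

(3, 56)

tangent at (3, 5): λ = (3·3² + 4)/(2·5) ≡ 31/10. 10⁻¹ ≡ 55 (mod 61), so λ ≡ 31·55 ≡ 58.
  x = λ² - 3 - 3 = 3364 - 6 ≡ 3; y = λ·(3 - 3) - 5 ≡ 56. → (3, 56)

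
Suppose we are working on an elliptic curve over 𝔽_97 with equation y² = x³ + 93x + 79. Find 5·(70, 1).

(93, 15)

Write Q = (70, 1).
Double-and-add on 5 = (101)₂. Start with Q = (70, 1) for the leading 1-bit.
double: tangent at (70, 1): λ = (3·70² + 93)/(2·1) ≡ 49/2. 2⁻¹ ≡ 49 (mod 97), so λ ≡ 49·49 ≡ 73.
  x = λ² - 70 - 70 = 5329 - 140 ≡ 48; y = λ·(70 - 48) - 1 ≡ 53. → (48, 53)
double: tangent at (48, 53): λ = (3·48² + 93)/(2·53) ≡ 21/9. 9⁻¹ ≡ 54 (mod 97), so λ ≡ 21·54 ≡ 67.
  x = λ² - 48 - 48 = 4489 - 96 ≡ 28; y = λ·(48 - 28) - 53 ≡ 26. → (28, 26)
add Q: (28, 26) + (70, 1). λ = (1 - 26)/(70 - 28) ≡ 72/42 mod 97. 42⁻¹ ≡ 67 (mod 97) since 42·67 = 2814 ≡ 1, so λ ≡ 71.
  x = λ² - 28 - 70 = 5041 - 98 ≡ 93; y = λ·(28 - 93) - 26 ≡ 15. → (93, 15)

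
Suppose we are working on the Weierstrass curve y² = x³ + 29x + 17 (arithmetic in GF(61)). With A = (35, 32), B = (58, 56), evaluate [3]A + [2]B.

(2, 49)

First 3A:
Repeated addition: build up to 3A.
2A: tangent at (35, 32): λ = (3·35² + 29)/(2·32) ≡ 44/3. 3⁻¹ ≡ 41 (mod 61) since 3·41 = 123 ≡ 1, so λ ≡ 44·41 ≡ 35.
  x = λ² - 35 - 35 = 1225 - 70 ≡ 57; y = λ·(35 - 57) - 32 ≡ 52. → (57, 52)
3A: (57, 52) + (35, 32). λ = (32 - 52)/(35 - 57) ≡ 41/39 mod 61. 39⁻¹ ≡ 36 (mod 61) since 39·36 = 1404 ≡ 1, so λ ≡ 12.
  x = λ² - 57 - 35 = 144 - 92 ≡ 52; y = λ·(57 - 52) - 52 ≡ 8. → (52, 8)
3A = (52, 8).
Next 2B:
Repeated addition: build up to 2B.
2B: tangent at (58, 56): λ = (3·58² + 29)/(2·56) ≡ 56/51. 51⁻¹ ≡ 6 (mod 61), so λ ≡ 56·6 ≡ 31.
  x = λ² - 58 - 58 = 961 - 116 ≡ 52; y = λ·(58 - 52) - 56 ≡ 8. → (52, 8)
2B = (52, 8).
Finally 3A + 2B:
tangent at (52, 8): λ = (3·52² + 29)/(2·8) ≡ 28/16. 16⁻¹ ≡ 42 (mod 61) since 16·42 = 672 ≡ 1, so λ ≡ 28·42 ≡ 17.
  x = λ² - 52 - 52 = 289 - 104 ≡ 2; y = λ·(52 - 2) - 8 ≡ 49. → (2, 49)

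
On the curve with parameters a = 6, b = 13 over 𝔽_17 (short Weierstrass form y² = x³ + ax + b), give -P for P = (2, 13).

-(2, 13) = (2, -13 mod 17) = (2, 4).

(2, 4)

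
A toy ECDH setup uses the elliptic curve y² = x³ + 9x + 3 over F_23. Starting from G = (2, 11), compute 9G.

Double-and-add on 9 = (1001)₂. Start with G = (2, 11) for the leading 1-bit.
double: tangent at (2, 11): λ = (3·2² + 9)/(2·11) ≡ 21/22. 22⁻¹ ≡ 22 (mod 23) since 22·22 = 484 ≡ 1, so λ ≡ 21·22 ≡ 2.
  x = λ² - 2 - 2 = 4 - 4 ≡ 0; y = λ·(2 - 0) - 11 ≡ 16. → (0, 16)
double: tangent at (0, 16): λ = (3·0² + 9)/(2·16) ≡ 9/9. 9⁻¹ ≡ 18 (mod 23) since 9·18 = 162 ≡ 1, so λ ≡ 9·18 ≡ 1.
  x = λ² - 0 - 0 = 1 - 0 ≡ 1; y = λ·(0 - 1) - 16 ≡ 6. → (1, 6)
double: tangent at (1, 6): λ = (3·1² + 9)/(2·6) ≡ 12/12. 12⁻¹ ≡ 2 (mod 23) since 12·2 = 24 ≡ 1, so λ ≡ 12·2 ≡ 1.
  x = λ² - 1 - 1 = 1 - 2 ≡ 22; y = λ·(1 - 22) - 6 ≡ 19. → (22, 19)
add G: (22, 19) + (2, 11). λ = (11 - 19)/(2 - 22) ≡ 15/3 mod 23. 3⁻¹ ≡ 8 (mod 23), so λ ≡ 5.
  x = λ² - 22 - 2 = 25 - 24 ≡ 1; y = λ·(22 - 1) - 19 ≡ 17. → (1, 17)

(1, 17)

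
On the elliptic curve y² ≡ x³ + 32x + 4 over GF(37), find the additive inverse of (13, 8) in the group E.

(13, 29)

-(13, 8) = (13, -8 mod 37) = (13, 29).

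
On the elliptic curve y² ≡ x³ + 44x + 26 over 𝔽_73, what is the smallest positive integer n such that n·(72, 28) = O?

4

2P: tangent at (72, 28): λ = (3·72² + 44)/(2·28) ≡ 47/56. 56⁻¹ ≡ 30 (mod 73), so λ ≡ 47·30 ≡ 23.
  x = λ² - 72 - 72 = 529 - 144 ≡ 20; y = λ·(72 - 20) - 28 ≡ 0. → (20, 0)
3P: (20, 0) + (72, 28). λ = (28 - 0)/(72 - 20) ≡ 28/52 mod 73. 52⁻¹ ≡ 66 (mod 73) since 52·66 = 3432 ≡ 1, so λ ≡ 23.
  x = λ² - 20 - 72 = 529 - 92 ≡ 72; y = λ·(20 - 72) - 0 ≡ 45. → (72, 45)
4P: (72, 45) + (72, 28): same x and y₁ ≡ -y₂, so the sum is O.
4P = O, so the order is 4.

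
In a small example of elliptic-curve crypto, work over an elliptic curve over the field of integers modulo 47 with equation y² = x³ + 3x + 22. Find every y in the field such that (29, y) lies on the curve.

none

x³ + 3x + 22 = 24498 ≡ 11 (mod 47).
11 is a non-residue mod 47; no y exists.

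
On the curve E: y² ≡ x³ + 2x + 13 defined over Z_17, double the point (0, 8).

(4, 0)

tangent at (0, 8): λ = (3·0² + 2)/(2·8) ≡ 2/16. 16⁻¹ ≡ 16 (mod 17), so λ ≡ 2·16 ≡ 15.
  x = λ² - 0 - 0 = 225 - 0 ≡ 4; y = λ·(0 - 4) - 8 ≡ 0. → (4, 0)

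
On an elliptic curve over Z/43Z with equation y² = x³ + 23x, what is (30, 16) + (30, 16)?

(23, 22)

tangent at (30, 16): λ = (3·30² + 23)/(2·16) ≡ 14/32. 32⁻¹ ≡ 39 (mod 43), so λ ≡ 14·39 ≡ 30.
  x = λ² - 30 - 30 = 900 - 60 ≡ 23; y = λ·(30 - 23) - 16 ≡ 22. → (23, 22)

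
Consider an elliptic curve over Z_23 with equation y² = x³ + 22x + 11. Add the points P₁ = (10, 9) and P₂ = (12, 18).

(10, 9) + (12, 18). λ = (18 - 9)/(12 - 10) ≡ 9/2 mod 23. 2⁻¹ ≡ 12 (mod 23), so λ ≡ 16.
  x = λ² - 10 - 12 = 256 - 22 ≡ 4; y = λ·(10 - 4) - 9 ≡ 18. → (4, 18)

(4, 18)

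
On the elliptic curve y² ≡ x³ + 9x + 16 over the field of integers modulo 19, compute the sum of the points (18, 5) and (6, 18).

(18, 5) + (6, 18). λ = (18 - 5)/(6 - 18) ≡ 13/7 mod 19. 7⁻¹ ≡ 11 (mod 19), so λ ≡ 10.
  x = λ² - 18 - 6 = 100 - 24 ≡ 0; y = λ·(18 - 0) - 5 ≡ 4. → (0, 4)

(0, 4)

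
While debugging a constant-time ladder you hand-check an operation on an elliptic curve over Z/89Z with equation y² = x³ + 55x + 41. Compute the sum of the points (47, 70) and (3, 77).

(57, 57)

(47, 70) + (3, 77). λ = (77 - 70)/(3 - 47) ≡ 7/45 mod 89. 45⁻¹ ≡ 2 (mod 89) since 45·2 = 90 ≡ 1, so λ ≡ 14.
  x = λ² - 47 - 3 = 196 - 50 ≡ 57; y = λ·(47 - 57) - 70 ≡ 57. → (57, 57)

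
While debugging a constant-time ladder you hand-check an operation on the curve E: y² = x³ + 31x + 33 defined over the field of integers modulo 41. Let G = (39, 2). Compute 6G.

Repeated addition: build up to 6G.
2G: tangent at (39, 2): λ = (3·39² + 31)/(2·2) ≡ 2/4. 4⁻¹ ≡ 31 (mod 41), so λ ≡ 2·31 ≡ 21.
  x = λ² - 39 - 39 = 441 - 78 ≡ 35; y = λ·(39 - 35) - 2 ≡ 0. → (35, 0)
3G: (35, 0) + (39, 2). λ = (2 - 0)/(39 - 35) ≡ 2/4 mod 41. 4⁻¹ ≡ 31 (mod 41) since 4·31 = 124 ≡ 1, so λ ≡ 21.
  x = λ² - 35 - 39 = 441 - 74 ≡ 39; y = λ·(35 - 39) - 0 ≡ 39. → (39, 39)
4G: (39, 39) + (39, 2): same x and y₁ ≡ -y₂, so the sum is O.
5G: O + (39, 2) = (39, 2) (identity).
6G: tangent at (39, 2): λ = (3·39² + 31)/(2·2) ≡ 2/4. 4⁻¹ ≡ 31 (mod 41) since 4·31 = 124 ≡ 1, so λ ≡ 2·31 ≡ 21.
  x = λ² - 39 - 39 = 441 - 78 ≡ 35; y = λ·(39 - 35) - 2 ≡ 0. → (35, 0)

(35, 0)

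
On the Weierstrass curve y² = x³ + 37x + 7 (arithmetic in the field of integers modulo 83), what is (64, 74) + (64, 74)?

(25, 17)

tangent at (64, 74): λ = (3·64² + 37)/(2·74) ≡ 41/65. 65⁻¹ ≡ 23 (mod 83), so λ ≡ 41·23 ≡ 30.
  x = λ² - 64 - 64 = 900 - 128 ≡ 25; y = λ·(64 - 25) - 74 ≡ 17. → (25, 17)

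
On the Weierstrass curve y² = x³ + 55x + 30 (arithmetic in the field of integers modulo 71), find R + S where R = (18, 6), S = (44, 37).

(18, 6) + (44, 37). λ = (37 - 6)/(44 - 18) ≡ 31/26 mod 71. 26⁻¹ ≡ 41 (mod 71) since 26·41 = 1066 ≡ 1, so λ ≡ 64.
  x = λ² - 18 - 44 = 4096 - 62 ≡ 58; y = λ·(18 - 58) - 6 ≡ 61. → (58, 61)

(58, 61)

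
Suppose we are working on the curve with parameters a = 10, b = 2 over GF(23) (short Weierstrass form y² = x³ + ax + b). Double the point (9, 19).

(5, 4)

tangent at (9, 19): λ = (3·9² + 10)/(2·19) ≡ 0/15. 15⁻¹ ≡ 20 (mod 23), so λ ≡ 0·20 ≡ 0.
  x = λ² - 9 - 9 = 0 - 18 ≡ 5; y = λ·(9 - 5) - 19 ≡ 4. → (5, 4)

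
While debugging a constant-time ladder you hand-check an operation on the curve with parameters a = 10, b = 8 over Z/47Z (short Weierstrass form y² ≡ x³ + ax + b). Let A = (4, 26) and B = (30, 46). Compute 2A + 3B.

First 2A:
Repeated addition: build up to 2A.
2A: tangent at (4, 26): λ = (3·4² + 10)/(2·26) ≡ 11/5. 5⁻¹ ≡ 19 (mod 47), so λ ≡ 11·19 ≡ 21.
  x = λ² - 4 - 4 = 441 - 8 ≡ 10; y = λ·(4 - 10) - 26 ≡ 36. → (10, 36)
2A = (10, 36).
Next 3B:
Repeated addition: build up to 3B.
2B: tangent at (30, 46): λ = (3·30² + 10)/(2·46) ≡ 31/45. 45⁻¹ ≡ 23 (mod 47) since 45·23 = 1035 ≡ 1, so λ ≡ 31·23 ≡ 8.
  x = λ² - 30 - 30 = 64 - 60 ≡ 4; y = λ·(30 - 4) - 46 ≡ 21. → (4, 21)
3B: (4, 21) + (30, 46). λ = (46 - 21)/(30 - 4) ≡ 25/26 mod 47. 26⁻¹ ≡ 38 (mod 47) since 26·38 = 988 ≡ 1, so λ ≡ 10.
  x = λ² - 4 - 30 = 100 - 34 ≡ 19; y = λ·(4 - 19) - 21 ≡ 17. → (19, 17)
3B = (19, 17).
Finally 2A + 3B:
(10, 36) + (19, 17). λ = (17 - 36)/(19 - 10) ≡ 28/9 mod 47. 9⁻¹ ≡ 21 (mod 47), so λ ≡ 24.
  x = λ² - 10 - 19 = 576 - 29 ≡ 30; y = λ·(10 - 30) - 36 ≡ 1. → (30, 1)

(30, 1)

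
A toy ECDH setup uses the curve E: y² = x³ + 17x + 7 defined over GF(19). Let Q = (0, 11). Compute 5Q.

(1, 14)

Repeated addition: build up to 5Q.
2Q: tangent at (0, 11): λ = (3·0² + 17)/(2·11) ≡ 17/3. 3⁻¹ ≡ 13 (mod 19) since 3·13 = 39 ≡ 1, so λ ≡ 17·13 ≡ 12.
  x = λ² - 0 - 0 = 144 - 0 ≡ 11; y = λ·(0 - 11) - 11 ≡ 9. → (11, 9)
3Q: (11, 9) + (0, 11). λ = (11 - 9)/(0 - 11) ≡ 2/8 mod 19. 8⁻¹ ≡ 12 (mod 19) since 8·12 = 96 ≡ 1, so λ ≡ 5.
  x = λ² - 11 - 0 = 25 - 11 ≡ 14; y = λ·(11 - 14) - 9 ≡ 14. → (14, 14)
4Q: (14, 14) + (0, 11). λ = (11 - 14)/(0 - 14) ≡ 16/5 mod 19. 5⁻¹ ≡ 4 (mod 19), so λ ≡ 7.
  x = λ² - 14 - 0 = 49 - 14 ≡ 16; y = λ·(14 - 16) - 14 ≡ 10. → (16, 10)
5Q: (16, 10) + (0, 11). λ = (11 - 10)/(0 - 16) ≡ 1/3 mod 19. 3⁻¹ ≡ 13 (mod 19), so λ ≡ 13.
  x = λ² - 16 - 0 = 169 - 16 ≡ 1; y = λ·(16 - 1) - 10 ≡ 14. → (1, 14)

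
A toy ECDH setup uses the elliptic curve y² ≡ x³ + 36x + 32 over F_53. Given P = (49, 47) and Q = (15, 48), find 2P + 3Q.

(7, 37)

First 2P:
Repeated addition: build up to 2P.
2P: tangent at (49, 47): λ = (3·49² + 36)/(2·47) ≡ 31/41. 41⁻¹ ≡ 22 (mod 53) since 41·22 = 902 ≡ 1, so λ ≡ 31·22 ≡ 46.
  x = λ² - 49 - 49 = 2116 - 98 ≡ 4; y = λ·(49 - 4) - 47 ≡ 9. → (4, 9)
2P = (4, 9).
Next 3Q:
Repeated addition: build up to 3Q.
2Q: tangent at (15, 48): λ = (3·15² + 36)/(2·48) ≡ 22/43. 43⁻¹ ≡ 37 (mod 53) since 43·37 = 1591 ≡ 1, so λ ≡ 22·37 ≡ 19.
  x = λ² - 15 - 15 = 361 - 30 ≡ 13; y = λ·(15 - 13) - 48 ≡ 43. → (13, 43)
3Q: (13, 43) + (15, 48). λ = (48 - 43)/(15 - 13) ≡ 5/2 mod 53. 2⁻¹ ≡ 27 (mod 53), so λ ≡ 29.
  x = λ² - 13 - 15 = 841 - 28 ≡ 18; y = λ·(13 - 18) - 43 ≡ 24. → (18, 24)
3Q = (18, 24).
Finally 2P + 3Q:
(4, 9) + (18, 24). λ = (24 - 9)/(18 - 4) ≡ 15/14 mod 53. 14⁻¹ ≡ 19 (mod 53), so λ ≡ 20.
  x = λ² - 4 - 18 = 400 - 22 ≡ 7; y = λ·(4 - 7) - 9 ≡ 37. → (7, 37)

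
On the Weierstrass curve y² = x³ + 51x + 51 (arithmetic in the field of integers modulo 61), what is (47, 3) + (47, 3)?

(9, 18)

tangent at (47, 3): λ = (3·47² + 51)/(2·3) ≡ 29/6. 6⁻¹ ≡ 51 (mod 61) since 6·51 = 306 ≡ 1, so λ ≡ 29·51 ≡ 15.
  x = λ² - 47 - 47 = 225 - 94 ≡ 9; y = λ·(47 - 9) - 3 ≡ 18. → (9, 18)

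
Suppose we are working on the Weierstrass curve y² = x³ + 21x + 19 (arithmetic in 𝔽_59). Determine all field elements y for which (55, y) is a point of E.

15, 44

x³ + 21x + 19 = 167549 ≡ 48 (mod 59).
Square roots of 48 mod 59: 15 and 44 (since 15² = 225 ≡ 48).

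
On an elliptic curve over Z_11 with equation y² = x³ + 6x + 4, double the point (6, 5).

(4, 9)

tangent at (6, 5): λ = (3·6² + 6)/(2·5) ≡ 4/10. 10⁻¹ ≡ 10 (mod 11), so λ ≡ 4·10 ≡ 7.
  x = λ² - 6 - 6 = 49 - 12 ≡ 4; y = λ·(6 - 4) - 5 ≡ 9. → (4, 9)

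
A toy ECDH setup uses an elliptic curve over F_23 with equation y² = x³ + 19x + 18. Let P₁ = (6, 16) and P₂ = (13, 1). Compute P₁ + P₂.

(6, 16) + (13, 1). λ = (1 - 16)/(13 - 6) ≡ 8/7 mod 23. 7⁻¹ ≡ 10 (mod 23), so λ ≡ 11.
  x = λ² - 6 - 13 = 121 - 19 ≡ 10; y = λ·(6 - 10) - 16 ≡ 9. → (10, 9)

(10, 9)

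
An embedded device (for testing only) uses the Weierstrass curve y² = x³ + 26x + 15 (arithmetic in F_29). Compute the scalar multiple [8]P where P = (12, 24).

Double-and-add on 8 = (1000)₂. Start with P = (12, 24) for the leading 1-bit.
double: tangent at (12, 24): λ = (3·12² + 26)/(2·24) ≡ 23/19. 19⁻¹ ≡ 26 (mod 29) since 19·26 = 494 ≡ 1, so λ ≡ 23·26 ≡ 18.
  x = λ² - 12 - 12 = 324 - 24 ≡ 10; y = λ·(12 - 10) - 24 ≡ 12. → (10, 12)
double: tangent at (10, 12): λ = (3·10² + 26)/(2·12) ≡ 7/24. 24⁻¹ ≡ 23 (mod 29) since 24·23 = 552 ≡ 1, so λ ≡ 7·23 ≡ 16.
  x = λ² - 10 - 10 = 256 - 20 ≡ 4; y = λ·(10 - 4) - 12 ≡ 26. → (4, 26)
double: tangent at (4, 26): λ = (3·4² + 26)/(2·26) ≡ 16/23. 23⁻¹ ≡ 24 (mod 29), so λ ≡ 16·24 ≡ 7.
  x = λ² - 4 - 4 = 49 - 8 ≡ 12; y = λ·(4 - 12) - 26 ≡ 5. → (12, 5)

(12, 5)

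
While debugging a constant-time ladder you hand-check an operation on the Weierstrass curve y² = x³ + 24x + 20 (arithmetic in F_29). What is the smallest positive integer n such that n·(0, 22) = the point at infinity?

2P: tangent at (0, 22): λ = (3·0² + 24)/(2·22) ≡ 24/15. 15⁻¹ ≡ 2 (mod 29) since 15·2 = 30 ≡ 1, so λ ≡ 24·2 ≡ 19.
  x = λ² - 0 - 0 = 361 - 0 ≡ 13; y = λ·(0 - 13) - 22 ≡ 21. → (13, 21)
3P: (13, 21) + (0, 22). λ = (22 - 21)/(0 - 13) ≡ 1/16 mod 29. 16⁻¹ ≡ 20 (mod 29) since 16·20 = 320 ≡ 1, so λ ≡ 20.
  x = λ² - 13 - 0 = 400 - 13 ≡ 10; y = λ·(13 - 10) - 21 ≡ 10. → (10, 10)
4P: (10, 10) + (0, 22). λ = (22 - 10)/(0 - 10) ≡ 12/19 mod 29. 19⁻¹ ≡ 26 (mod 29) since 19·26 = 494 ≡ 1, so λ ≡ 22.
  x = λ² - 10 - 0 = 484 - 10 ≡ 10; y = λ·(10 - 10) - 10 ≡ 19. → (10, 19)
5P: (10, 19) + (0, 22). λ = (22 - 19)/(0 - 10) ≡ 3/19 mod 29. 19⁻¹ ≡ 26 (mod 29) since 19·26 = 494 ≡ 1, so λ ≡ 20.
  x = λ² - 10 - 0 = 400 - 10 ≡ 13; y = λ·(10 - 13) - 19 ≡ 8. → (13, 8)
6P: (13, 8) + (0, 22). λ = (22 - 8)/(0 - 13) ≡ 14/16 mod 29. 16⁻¹ ≡ 20 (mod 29), so λ ≡ 19.
  x = λ² - 13 - 0 = 361 - 13 ≡ 0; y = λ·(13 - 0) - 8 ≡ 7. → (0, 7)
7P: (0, 7) + (0, 22): same x and y₁ ≡ -y₂, so the sum is the point at infinity.
7P = the point at infinity, so the order is 7.

7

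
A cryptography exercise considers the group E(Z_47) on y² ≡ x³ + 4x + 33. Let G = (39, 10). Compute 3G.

(29, 2)

Repeated addition: build up to 3G.
2G: tangent at (39, 10): λ = (3·39² + 4)/(2·10) ≡ 8/20. 20⁻¹ ≡ 40 (mod 47) since 20·40 = 800 ≡ 1, so λ ≡ 8·40 ≡ 38.
  x = λ² - 39 - 39 = 1444 - 78 ≡ 3; y = λ·(39 - 3) - 10 ≡ 42. → (3, 42)
3G: (3, 42) + (39, 10). λ = (10 - 42)/(39 - 3) ≡ 15/36 mod 47. 36⁻¹ ≡ 17 (mod 47), so λ ≡ 20.
  x = λ² - 3 - 39 = 400 - 42 ≡ 29; y = λ·(3 - 29) - 42 ≡ 2. → (29, 2)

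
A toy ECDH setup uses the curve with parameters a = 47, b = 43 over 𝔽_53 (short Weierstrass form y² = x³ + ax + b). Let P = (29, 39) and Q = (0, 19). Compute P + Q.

(29, 39) + (0, 19). λ = (19 - 39)/(0 - 29) ≡ 33/24 mod 53. 24⁻¹ ≡ 42 (mod 53) since 24·42 = 1008 ≡ 1, so λ ≡ 8.
  x = λ² - 29 - 0 = 64 - 29 ≡ 35; y = λ·(29 - 35) - 39 ≡ 19. → (35, 19)

(35, 19)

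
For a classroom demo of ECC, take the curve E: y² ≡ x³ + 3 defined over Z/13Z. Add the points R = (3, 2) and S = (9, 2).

(1, 11)

(3, 2) + (9, 2). λ = (2 - 2)/(9 - 3) ≡ 0/6 mod 13. 6⁻¹ ≡ 11 (mod 13) since 6·11 = 66 ≡ 1, so λ ≡ 0.
  x = λ² - 3 - 9 = 0 - 12 ≡ 1; y = λ·(3 - 1) - 2 ≡ 11. → (1, 11)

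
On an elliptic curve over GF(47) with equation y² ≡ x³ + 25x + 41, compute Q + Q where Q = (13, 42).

(35, 38)

tangent at (13, 42): λ = (3·13² + 25)/(2·42) ≡ 15/37. 37⁻¹ ≡ 14 (mod 47), so λ ≡ 15·14 ≡ 22.
  x = λ² - 13 - 13 = 484 - 26 ≡ 35; y = λ·(13 - 35) - 42 ≡ 38. → (35, 38)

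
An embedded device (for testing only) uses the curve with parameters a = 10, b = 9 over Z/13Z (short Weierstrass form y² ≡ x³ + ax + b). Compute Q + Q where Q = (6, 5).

tangent at (6, 5): λ = (3·6² + 10)/(2·5) ≡ 1/10. 10⁻¹ ≡ 4 (mod 13) since 10·4 = 40 ≡ 1, so λ ≡ 1·4 ≡ 4.
  x = λ² - 6 - 6 = 16 - 12 ≡ 4; y = λ·(6 - 4) - 5 ≡ 3. → (4, 3)

(4, 3)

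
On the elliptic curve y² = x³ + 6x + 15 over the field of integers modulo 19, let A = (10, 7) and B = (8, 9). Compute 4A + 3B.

(2, 15)

First 4A:
Repeated addition: build up to 4A.
2A: tangent at (10, 7): λ = (3·10² + 6)/(2·7) ≡ 2/14. 14⁻¹ ≡ 15 (mod 19), so λ ≡ 2·15 ≡ 11.
  x = λ² - 10 - 10 = 121 - 20 ≡ 6; y = λ·(10 - 6) - 7 ≡ 18. → (6, 18)
3A: (6, 18) + (10, 7). λ = (7 - 18)/(10 - 6) ≡ 8/4 mod 19. 4⁻¹ ≡ 5 (mod 19) since 4·5 = 20 ≡ 1, so λ ≡ 2.
  x = λ² - 6 - 10 = 4 - 16 ≡ 7; y = λ·(6 - 7) - 18 ≡ 18. → (7, 18)
4A: (7, 18) + (10, 7). λ = (7 - 18)/(10 - 7) ≡ 8/3 mod 19. 3⁻¹ ≡ 13 (mod 19), so λ ≡ 9.
  x = λ² - 7 - 10 = 81 - 17 ≡ 7; y = λ·(7 - 7) - 18 ≡ 1. → (7, 1)
4A = (7, 1).
Next 3B:
Repeated addition: build up to 3B.
2B: tangent at (8, 9): λ = (3·8² + 6)/(2·9) ≡ 8/18. 18⁻¹ ≡ 18 (mod 19), so λ ≡ 8·18 ≡ 11.
  x = λ² - 8 - 8 = 121 - 16 ≡ 10; y = λ·(8 - 10) - 9 ≡ 7. → (10, 7)
3B: (10, 7) + (8, 9). λ = (9 - 7)/(8 - 10) ≡ 2/17 mod 19. 17⁻¹ ≡ 9 (mod 19), so λ ≡ 18.
  x = λ² - 10 - 8 = 324 - 18 ≡ 2; y = λ·(10 - 2) - 7 ≡ 4. → (2, 4)
3B = (2, 4).
Finally 4A + 3B:
(7, 1) + (2, 4). λ = (4 - 1)/(2 - 7) ≡ 3/14 mod 19. 14⁻¹ ≡ 15 (mod 19), so λ ≡ 7.
  x = λ² - 7 - 2 = 49 - 9 ≡ 2; y = λ·(7 - 2) - 1 ≡ 15. → (2, 15)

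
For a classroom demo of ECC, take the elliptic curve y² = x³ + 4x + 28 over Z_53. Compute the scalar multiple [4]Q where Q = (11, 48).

Repeated addition: build up to 4Q.
2Q: tangent at (11, 48): λ = (3·11² + 4)/(2·48) ≡ 49/43. 43⁻¹ ≡ 37 (mod 53), so λ ≡ 49·37 ≡ 11.
  x = λ² - 11 - 11 = 121 - 22 ≡ 46; y = λ·(11 - 46) - 48 ≡ 44. → (46, 44)
3Q: (46, 44) + (11, 48). λ = (48 - 44)/(11 - 46) ≡ 4/18 mod 53. 18⁻¹ ≡ 3 (mod 53), so λ ≡ 12.
  x = λ² - 46 - 11 = 144 - 57 ≡ 34; y = λ·(46 - 34) - 44 ≡ 47. → (34, 47)
4Q: (34, 47) + (11, 48). λ = (48 - 47)/(11 - 34) ≡ 1/30 mod 53. 30⁻¹ ≡ 23 (mod 53) since 30·23 = 690 ≡ 1, so λ ≡ 23.
  x = λ² - 34 - 11 = 529 - 45 ≡ 7; y = λ·(34 - 7) - 47 ≡ 44. → (7, 44)

(7, 44)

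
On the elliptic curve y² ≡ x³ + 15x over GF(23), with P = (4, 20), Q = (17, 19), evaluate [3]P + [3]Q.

(0, 0)

First 3P:
Repeated addition: build up to 3P.
2P: tangent at (4, 20): λ = (3·4² + 15)/(2·20) ≡ 17/17. 17⁻¹ ≡ 19 (mod 23), so λ ≡ 17·19 ≡ 1.
  x = λ² - 4 - 4 = 1 - 8 ≡ 16; y = λ·(4 - 16) - 20 ≡ 14. → (16, 14)
3P: (16, 14) + (4, 20). λ = (20 - 14)/(4 - 16) ≡ 6/11 mod 23. 11⁻¹ ≡ 21 (mod 23) since 11·21 = 231 ≡ 1, so λ ≡ 11.
  x = λ² - 16 - 4 = 121 - 20 ≡ 9; y = λ·(16 - 9) - 14 ≡ 17. → (9, 17)
3P = (9, 17).
Next 3Q:
Repeated addition: build up to 3Q.
2Q: tangent at (17, 19): λ = (3·17² + 15)/(2·19) ≡ 8/15. 15⁻¹ ≡ 20 (mod 23) since 15·20 = 300 ≡ 1, so λ ≡ 8·20 ≡ 22.
  x = λ² - 17 - 17 = 484 - 34 ≡ 13; y = λ·(17 - 13) - 19 ≡ 0. → (13, 0)
3Q: (13, 0) + (17, 19). λ = (19 - 0)/(17 - 13) ≡ 19/4 mod 23. 4⁻¹ ≡ 6 (mod 23), so λ ≡ 22.
  x = λ² - 13 - 17 = 484 - 30 ≡ 17; y = λ·(13 - 17) - 0 ≡ 4. → (17, 4)
3Q = (17, 4).
Finally 3P + 3Q:
(9, 17) + (17, 4). λ = (4 - 17)/(17 - 9) ≡ 10/8 mod 23. 8⁻¹ ≡ 3 (mod 23), so λ ≡ 7.
  x = λ² - 9 - 17 = 49 - 26 ≡ 0; y = λ·(9 - 0) - 17 ≡ 0. → (0, 0)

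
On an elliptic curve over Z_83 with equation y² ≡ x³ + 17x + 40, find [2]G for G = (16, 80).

tangent at (16, 80): λ = (3·16² + 17)/(2·80) ≡ 38/77. 77⁻¹ ≡ 69 (mod 83) since 77·69 = 5313 ≡ 1, so λ ≡ 38·69 ≡ 49.
  x = λ² - 16 - 16 = 2401 - 32 ≡ 45; y = λ·(16 - 45) - 80 ≡ 76. → (45, 76)

(45, 76)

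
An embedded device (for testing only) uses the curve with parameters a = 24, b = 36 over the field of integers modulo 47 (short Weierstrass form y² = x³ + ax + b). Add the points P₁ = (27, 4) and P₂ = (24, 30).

(45, 11)

(27, 4) + (24, 30). λ = (30 - 4)/(24 - 27) ≡ 26/44 mod 47. 44⁻¹ ≡ 31 (mod 47), so λ ≡ 7.
  x = λ² - 27 - 24 = 49 - 51 ≡ 45; y = λ·(27 - 45) - 4 ≡ 11. → (45, 11)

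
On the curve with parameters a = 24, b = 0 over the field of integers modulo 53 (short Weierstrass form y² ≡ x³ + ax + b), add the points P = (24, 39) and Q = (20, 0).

(8, 11)

(24, 39) + (20, 0). λ = (0 - 39)/(20 - 24) ≡ 14/49 mod 53. 49⁻¹ ≡ 13 (mod 53), so λ ≡ 23.
  x = λ² - 24 - 20 = 529 - 44 ≡ 8; y = λ·(24 - 8) - 39 ≡ 11. → (8, 11)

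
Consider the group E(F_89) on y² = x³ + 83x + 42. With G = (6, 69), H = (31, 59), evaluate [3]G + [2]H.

First 3G:
Repeated addition: build up to 3G.
2G: tangent at (6, 69): λ = (3·6² + 83)/(2·69) ≡ 13/49. 49⁻¹ ≡ 20 (mod 89) since 49·20 = 980 ≡ 1, so λ ≡ 13·20 ≡ 82.
  x = λ² - 6 - 6 = 6724 - 12 ≡ 37; y = λ·(6 - 37) - 69 ≡ 59. → (37, 59)
3G: (37, 59) + (6, 69). λ = (69 - 59)/(6 - 37) ≡ 10/58 mod 89. 58⁻¹ ≡ 66 (mod 89) since 58·66 = 3828 ≡ 1, so λ ≡ 37.
  x = λ² - 37 - 6 = 1369 - 43 ≡ 80; y = λ·(37 - 80) - 59 ≡ 41. → (80, 41)
3G = (80, 41).
Next 2H:
Repeated addition: build up to 2H.
2H: tangent at (31, 59): λ = (3·31² + 83)/(2·59) ≡ 29/29. 29⁻¹ ≡ 43 (mod 89) since 29·43 = 1247 ≡ 1, so λ ≡ 29·43 ≡ 1.
  x = λ² - 31 - 31 = 1 - 62 ≡ 28; y = λ·(31 - 28) - 59 ≡ 33. → (28, 33)
2H = (28, 33).
Finally 3G + 2H:
(80, 41) + (28, 33). λ = (33 - 41)/(28 - 80) ≡ 81/37 mod 89. 37⁻¹ ≡ 77 (mod 89), so λ ≡ 7.
  x = λ² - 80 - 28 = 49 - 108 ≡ 30; y = λ·(80 - 30) - 41 ≡ 42. → (30, 42)

(30, 42)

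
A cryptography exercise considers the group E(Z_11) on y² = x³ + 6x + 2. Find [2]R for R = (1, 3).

tangent at (1, 3): λ = (3·1² + 6)/(2·3) ≡ 9/6. 6⁻¹ ≡ 2 (mod 11), so λ ≡ 9·2 ≡ 7.
  x = λ² - 1 - 1 = 49 - 2 ≡ 3; y = λ·(1 - 3) - 3 ≡ 5. → (3, 5)

(3, 5)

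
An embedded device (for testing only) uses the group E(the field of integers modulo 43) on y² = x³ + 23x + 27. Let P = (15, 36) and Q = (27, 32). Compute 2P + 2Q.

First 2P:
Repeated addition: build up to 2P.
2P: tangent at (15, 36): λ = (3·15² + 23)/(2·36) ≡ 10/29. 29⁻¹ ≡ 3 (mod 43), so λ ≡ 10·3 ≡ 30.
  x = λ² - 15 - 15 = 900 - 30 ≡ 10; y = λ·(15 - 10) - 36 ≡ 28. → (10, 28)
2P = (10, 28).
Next 2Q:
Repeated addition: build up to 2Q.
2Q: tangent at (27, 32): λ = (3·27² + 23)/(2·32) ≡ 17/21. 21⁻¹ ≡ 41 (mod 43) since 21·41 = 861 ≡ 1, so λ ≡ 17·41 ≡ 9.
  x = λ² - 27 - 27 = 81 - 54 ≡ 27; y = λ·(27 - 27) - 32 ≡ 11. → (27, 11)
2Q = (27, 11).
Finally 2P + 2Q:
(10, 28) + (27, 11). λ = (11 - 28)/(27 - 10) ≡ 26/17 mod 43. 17⁻¹ ≡ 38 (mod 43), so λ ≡ 42.
  x = λ² - 10 - 27 = 1764 - 37 ≡ 7; y = λ·(10 - 7) - 28 ≡ 12. → (7, 12)

(7, 12)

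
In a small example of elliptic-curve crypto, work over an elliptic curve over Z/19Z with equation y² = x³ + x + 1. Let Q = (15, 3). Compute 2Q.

tangent at (15, 3): λ = (3·15² + 1)/(2·3) ≡ 11/6. 6⁻¹ ≡ 16 (mod 19) since 6·16 = 96 ≡ 1, so λ ≡ 11·16 ≡ 5.
  x = λ² - 15 - 15 = 25 - 30 ≡ 14; y = λ·(15 - 14) - 3 ≡ 2. → (14, 2)

(14, 2)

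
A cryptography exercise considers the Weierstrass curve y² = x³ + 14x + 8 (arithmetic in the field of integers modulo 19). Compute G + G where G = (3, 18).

(1, 17)

tangent at (3, 18): λ = (3·3² + 14)/(2·18) ≡ 3/17. 17⁻¹ ≡ 9 (mod 19), so λ ≡ 3·9 ≡ 8.
  x = λ² - 3 - 3 = 64 - 6 ≡ 1; y = λ·(3 - 1) - 18 ≡ 17. → (1, 17)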